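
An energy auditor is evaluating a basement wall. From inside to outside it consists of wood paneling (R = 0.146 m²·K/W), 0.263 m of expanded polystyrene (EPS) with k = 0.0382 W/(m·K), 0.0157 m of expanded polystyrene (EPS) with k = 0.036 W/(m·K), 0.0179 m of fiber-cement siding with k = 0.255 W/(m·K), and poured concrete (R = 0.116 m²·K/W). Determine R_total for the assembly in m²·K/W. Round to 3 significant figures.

0.263/0.0382 = 6.885
0.0157/0.036 = 0.4361
0.0179/0.255 = 0.0702
R_total = 0.146 + 6.885 + 0.4361 + 0.0702 + 0.116 = 7.653 m²·K/W

7.65 m²·K/W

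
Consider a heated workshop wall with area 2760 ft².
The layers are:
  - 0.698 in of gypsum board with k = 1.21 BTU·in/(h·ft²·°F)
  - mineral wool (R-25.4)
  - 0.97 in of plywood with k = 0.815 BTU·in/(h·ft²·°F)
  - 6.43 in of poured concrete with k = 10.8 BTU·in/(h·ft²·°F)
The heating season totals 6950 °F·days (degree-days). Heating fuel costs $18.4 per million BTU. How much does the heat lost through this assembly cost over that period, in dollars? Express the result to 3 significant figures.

305 dollars

0.698/1.21 = 0.5769
0.97/0.815 = 1.19
6.43/10.8 = 0.5954
R_total = 0.5769 + 25.4 + 1.19 + 0.5954 = 27.76 ft²·°F·h/BTU
E = A × HDD × 24 / R = 2760 × 6950 × 24 / 27.76 = 16580000 BTU
Cost = 16580000/10⁶ × 18.4 = $305.1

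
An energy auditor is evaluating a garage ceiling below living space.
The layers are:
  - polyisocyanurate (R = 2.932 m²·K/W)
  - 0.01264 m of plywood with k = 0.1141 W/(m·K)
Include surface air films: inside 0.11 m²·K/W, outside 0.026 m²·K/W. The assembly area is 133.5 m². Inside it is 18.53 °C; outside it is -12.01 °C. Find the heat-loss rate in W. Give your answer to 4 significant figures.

0.01264/0.1141 = 0.11078
R_total = 0.11 + 2.932 + 0.11078 + 0.026 = 3.1788 m²·K/W
Q = A·ΔT/R = 133.5 × (18.53 − (-12.01)) / 3.1788 = 1282.6 W

1283 W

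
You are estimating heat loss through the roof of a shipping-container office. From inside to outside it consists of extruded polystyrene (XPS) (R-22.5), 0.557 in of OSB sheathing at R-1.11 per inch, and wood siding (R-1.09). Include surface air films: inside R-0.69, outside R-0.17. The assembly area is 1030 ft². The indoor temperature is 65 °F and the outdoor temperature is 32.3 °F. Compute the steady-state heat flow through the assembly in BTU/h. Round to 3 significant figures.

1340 BTU/h

0.557 × 1.11 = 0.6183
R_total = 0.69 + 22.5 + 0.6183 + 1.09 + 0.17 = 25.07 ft²·°F·h/BTU
Q = A·ΔT/R = 1030 × (65 − 32.3) / 25.07 = 1344 BTU/h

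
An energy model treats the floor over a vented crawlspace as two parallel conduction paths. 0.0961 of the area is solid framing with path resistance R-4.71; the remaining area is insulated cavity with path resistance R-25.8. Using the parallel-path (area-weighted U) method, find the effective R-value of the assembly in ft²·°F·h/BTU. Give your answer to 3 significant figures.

U_eff = 0.9039/25.8 + 0.0961/4.71 = 0.03503 + 0.0204 = 0.05544
R_eff = 1/U_eff = 18.04 ft²·°F·h/BTU

18.0 ft²·°F·h/BTU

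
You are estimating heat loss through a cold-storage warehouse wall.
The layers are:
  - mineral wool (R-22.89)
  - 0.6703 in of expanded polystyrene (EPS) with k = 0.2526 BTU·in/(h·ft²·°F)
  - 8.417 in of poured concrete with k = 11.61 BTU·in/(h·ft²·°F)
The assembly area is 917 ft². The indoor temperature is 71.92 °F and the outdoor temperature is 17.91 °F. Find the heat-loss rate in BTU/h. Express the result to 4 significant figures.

1885 BTU/h

0.6703/0.2526 = 2.6536
8.417/11.61 = 0.72498
R_total = 22.89 + 2.6536 + 0.72498 = 26.269 ft²·°F·h/BTU
Q = A·ΔT/R = 917 × (71.92 − 17.91) / 26.269 = 1885.4 BTU/h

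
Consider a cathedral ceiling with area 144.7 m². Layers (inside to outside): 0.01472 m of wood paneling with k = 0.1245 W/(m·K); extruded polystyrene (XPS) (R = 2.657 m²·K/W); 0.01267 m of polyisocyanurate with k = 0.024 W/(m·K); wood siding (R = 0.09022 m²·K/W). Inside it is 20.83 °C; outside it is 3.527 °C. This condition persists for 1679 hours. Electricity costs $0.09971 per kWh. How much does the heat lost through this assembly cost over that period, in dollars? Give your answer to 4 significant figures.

0.01472/0.1245 = 0.11823
0.01267/0.024 = 0.52792
R_total = 0.11823 + 2.657 + 0.52792 + 0.09022 = 3.3934 m²·K/W
Q = 144.7 × (20.83 − 3.527) / 3.3934 = 737.83 W
E = 737.83 W × 1679 h / 1000 = 1238.8 kWh
Cost = 1238.8 × 0.09971 = $123.52

123.5 dollars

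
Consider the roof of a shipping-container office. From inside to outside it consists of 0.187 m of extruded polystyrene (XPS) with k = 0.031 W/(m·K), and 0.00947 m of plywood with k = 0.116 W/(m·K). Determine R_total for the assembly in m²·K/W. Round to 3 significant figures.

0.187/0.031 = 6.032
0.00947/0.116 = 0.08164
R_total = 6.032 + 0.08164 = 6.114 m²·K/W

6.11 m²·K/W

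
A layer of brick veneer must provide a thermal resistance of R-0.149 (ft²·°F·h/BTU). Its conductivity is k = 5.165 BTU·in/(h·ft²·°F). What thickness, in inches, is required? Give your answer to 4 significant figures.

L = R × k = 0.149 × 5.165 = 0.76958 in

0.7696 in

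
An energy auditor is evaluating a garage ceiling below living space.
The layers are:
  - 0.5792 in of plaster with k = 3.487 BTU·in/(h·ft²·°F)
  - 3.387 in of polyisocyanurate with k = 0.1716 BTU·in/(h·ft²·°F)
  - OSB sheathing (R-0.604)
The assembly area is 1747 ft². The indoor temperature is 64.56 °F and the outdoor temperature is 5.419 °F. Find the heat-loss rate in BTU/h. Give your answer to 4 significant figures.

0.5792/3.487 = 0.1661
3.387/0.1716 = 19.738
R_total = 0.1661 + 19.738 + 0.604 = 20.508 ft²·°F·h/BTU
Q = A·ΔT/R = 1747 × (64.56 − 5.419) / 20.508 = 5038 BTU/h

5038 BTU/h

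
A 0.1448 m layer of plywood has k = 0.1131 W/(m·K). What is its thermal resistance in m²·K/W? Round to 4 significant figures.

R = L/k = 0.1448/0.1131 = 1.2803 m²·K/W

1.280 m²·K/W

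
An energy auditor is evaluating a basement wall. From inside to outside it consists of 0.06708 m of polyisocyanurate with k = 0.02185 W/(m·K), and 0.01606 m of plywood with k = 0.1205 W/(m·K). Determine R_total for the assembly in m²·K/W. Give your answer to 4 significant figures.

0.06708/0.02185 = 3.07
0.01606/0.1205 = 0.13328
R_total = 3.07 + 0.13328 = 3.2033 m²·K/W

3.203 m²·K/W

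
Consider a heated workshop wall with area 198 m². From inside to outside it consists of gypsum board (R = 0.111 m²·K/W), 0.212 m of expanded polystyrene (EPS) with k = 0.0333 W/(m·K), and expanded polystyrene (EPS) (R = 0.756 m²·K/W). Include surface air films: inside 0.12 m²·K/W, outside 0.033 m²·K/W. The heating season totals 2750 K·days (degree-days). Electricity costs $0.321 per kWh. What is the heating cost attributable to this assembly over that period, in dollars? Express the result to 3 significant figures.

0.212/0.0333 = 6.366
R_total = 0.12 + 0.111 + 6.366 + 0.756 + 0.033 = 7.386 m²·K/W
E = A × HDD × 24 / R / 1000 = 198 × 2750 × 24 / 7.386 / 1000 = 1769 kWh
Cost = 1769 × 0.321 = $567.9

568 dollars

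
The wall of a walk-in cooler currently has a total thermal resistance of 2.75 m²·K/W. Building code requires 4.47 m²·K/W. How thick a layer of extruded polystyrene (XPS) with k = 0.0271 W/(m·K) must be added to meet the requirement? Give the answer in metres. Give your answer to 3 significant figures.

0.0466 m

ΔR = 4.47 − 2.75 = 1.72 m²·K/W
L = ΔR × k = 1.72 × 0.0271 = 0.04661 m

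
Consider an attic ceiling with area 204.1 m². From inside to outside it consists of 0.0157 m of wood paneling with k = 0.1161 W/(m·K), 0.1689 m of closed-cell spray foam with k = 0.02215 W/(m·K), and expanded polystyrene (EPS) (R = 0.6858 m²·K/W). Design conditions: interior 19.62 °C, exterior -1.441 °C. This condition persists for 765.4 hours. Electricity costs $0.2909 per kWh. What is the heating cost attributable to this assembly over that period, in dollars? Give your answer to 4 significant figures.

113.3 dollars

0.0157/0.1161 = 0.13523
0.1689/0.02215 = 7.6253
R_total = 0.13523 + 7.6253 + 0.6858 = 8.4463 m²·K/W
Q = 204.1 × (19.62 − (-1.441)) / 8.4463 = 508.93 W
E = 508.93 W × 765.4 h / 1000 = 389.53 kWh
Cost = 389.53 × 0.2909 = $113.31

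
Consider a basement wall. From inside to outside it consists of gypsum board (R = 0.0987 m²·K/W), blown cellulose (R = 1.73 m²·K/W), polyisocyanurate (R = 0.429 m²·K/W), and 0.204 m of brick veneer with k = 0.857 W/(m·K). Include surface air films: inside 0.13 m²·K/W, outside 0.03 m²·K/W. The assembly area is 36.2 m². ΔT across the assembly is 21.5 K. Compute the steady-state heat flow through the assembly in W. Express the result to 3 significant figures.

0.204/0.857 = 0.238
R_total = 0.13 + 0.0987 + 1.73 + 0.429 + 0.238 + 0.03 = 2.656 m²·K/W
Q = A·ΔT/R = 36.2 × 21.5 / 2.656 = 293.1 W

293 W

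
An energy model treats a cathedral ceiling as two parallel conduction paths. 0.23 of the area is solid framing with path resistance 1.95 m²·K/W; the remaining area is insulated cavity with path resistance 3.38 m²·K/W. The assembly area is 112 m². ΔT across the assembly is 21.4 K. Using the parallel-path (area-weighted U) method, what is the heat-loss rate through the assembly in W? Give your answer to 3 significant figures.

U_eff = 0.77/3.38 + 0.23/1.95 = 0.2278 + 0.1179 = 0.3458
R_eff = 1/U_eff = 2.892 m²·K/W
Q = 112 × 21.4 / 2.892 = 828.7 W

829 W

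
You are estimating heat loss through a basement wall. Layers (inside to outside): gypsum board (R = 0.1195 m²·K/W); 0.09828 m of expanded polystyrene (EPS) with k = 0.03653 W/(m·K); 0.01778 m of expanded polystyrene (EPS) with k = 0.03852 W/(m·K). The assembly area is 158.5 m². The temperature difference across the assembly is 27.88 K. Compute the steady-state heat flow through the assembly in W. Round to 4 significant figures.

1351 W

0.09828/0.03653 = 2.6904
0.01778/0.03852 = 0.46158
R_total = 0.1195 + 2.6904 + 0.46158 = 3.2715 m²·K/W
Q = A·ΔT/R = 158.5 × 27.88 / 3.2715 = 1350.8 W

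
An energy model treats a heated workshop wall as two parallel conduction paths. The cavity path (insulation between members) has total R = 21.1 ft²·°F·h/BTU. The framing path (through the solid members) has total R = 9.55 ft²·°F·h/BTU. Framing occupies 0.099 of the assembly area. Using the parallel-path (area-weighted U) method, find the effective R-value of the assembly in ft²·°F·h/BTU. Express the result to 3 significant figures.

U_eff = 0.901/21.1 + 0.099/9.55 = 0.0427 + 0.01037 = 0.05307
R_eff = 1/U_eff = 18.84 ft²·°F·h/BTU

18.8 ft²·°F·h/BTU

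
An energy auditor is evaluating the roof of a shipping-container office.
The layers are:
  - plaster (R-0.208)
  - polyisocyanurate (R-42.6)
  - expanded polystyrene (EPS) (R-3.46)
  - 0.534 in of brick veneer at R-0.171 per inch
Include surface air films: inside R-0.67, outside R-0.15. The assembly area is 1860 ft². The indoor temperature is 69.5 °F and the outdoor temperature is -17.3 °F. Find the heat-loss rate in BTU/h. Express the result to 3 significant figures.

0.534 × 0.171 = 0.09131
R_total = 0.67 + 0.208 + 42.6 + 3.46 + 0.09131 + 0.15 = 47.18 ft²·°F·h/BTU
Q = A·ΔT/R = 1860 × (69.5 − (-17.3)) / 47.18 = 3422 BTU/h

3420 BTU/h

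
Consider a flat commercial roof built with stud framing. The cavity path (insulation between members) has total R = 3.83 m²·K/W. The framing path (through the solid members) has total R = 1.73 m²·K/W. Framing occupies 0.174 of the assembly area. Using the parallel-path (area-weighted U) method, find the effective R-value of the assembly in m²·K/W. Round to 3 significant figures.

3.16 m²·K/W

U_eff = 0.826/3.83 + 0.174/1.73 = 0.2157 + 0.1006 = 0.3162
R_eff = 1/U_eff = 3.162 m²·K/W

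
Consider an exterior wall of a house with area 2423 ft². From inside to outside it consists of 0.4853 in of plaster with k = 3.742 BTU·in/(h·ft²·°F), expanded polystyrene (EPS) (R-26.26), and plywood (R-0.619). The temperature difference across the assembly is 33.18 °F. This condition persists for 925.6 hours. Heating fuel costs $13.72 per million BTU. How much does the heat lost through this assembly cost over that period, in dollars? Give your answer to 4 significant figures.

0.4853/3.742 = 0.12969
R_total = 0.12969 + 26.26 + 0.619 = 27.009 ft²·°F·h/BTU
Q = 2423 × 33.18 / 27.009 = 2976.6 BTU/h
E = 2976.6 × 925.6 = 2755200 BTU
Cost = 2755200/10⁶ × 13.72 = $37.801

37.80 dollars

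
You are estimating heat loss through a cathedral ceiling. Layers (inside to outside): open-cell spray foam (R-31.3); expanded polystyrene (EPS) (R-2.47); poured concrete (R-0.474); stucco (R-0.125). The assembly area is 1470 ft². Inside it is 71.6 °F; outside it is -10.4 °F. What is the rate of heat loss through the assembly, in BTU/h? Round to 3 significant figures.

R_total = 31.3 + 2.47 + 0.474 + 0.125 = 34.37 ft²·°F·h/BTU
Q = A·ΔT/R = 1470 × (71.6 − (-10.4)) / 34.37 = 3507 BTU/h

3510 BTU/h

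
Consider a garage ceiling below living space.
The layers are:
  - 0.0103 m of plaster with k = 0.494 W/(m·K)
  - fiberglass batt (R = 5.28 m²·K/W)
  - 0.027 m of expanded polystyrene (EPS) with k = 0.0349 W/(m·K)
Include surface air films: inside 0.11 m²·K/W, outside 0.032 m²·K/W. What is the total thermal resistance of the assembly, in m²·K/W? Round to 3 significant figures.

0.0103/0.494 = 0.02085
0.027/0.0349 = 0.7736
R_total = 0.11 + 0.02085 + 5.28 + 0.7736 + 0.032 = 6.216 m²·K/W

6.22 m²·K/W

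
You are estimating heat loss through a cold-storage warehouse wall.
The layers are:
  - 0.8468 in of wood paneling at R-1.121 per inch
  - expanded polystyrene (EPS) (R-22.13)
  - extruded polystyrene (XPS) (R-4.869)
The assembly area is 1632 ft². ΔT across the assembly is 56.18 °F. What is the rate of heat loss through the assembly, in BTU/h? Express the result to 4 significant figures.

3281 BTU/h

0.8468 × 1.121 = 0.94926
R_total = 0.94926 + 22.13 + 4.869 = 27.948 ft²·°F·h/BTU
Q = A·ΔT/R = 1632 × 56.18 / 27.948 = 3280.6 BTU/h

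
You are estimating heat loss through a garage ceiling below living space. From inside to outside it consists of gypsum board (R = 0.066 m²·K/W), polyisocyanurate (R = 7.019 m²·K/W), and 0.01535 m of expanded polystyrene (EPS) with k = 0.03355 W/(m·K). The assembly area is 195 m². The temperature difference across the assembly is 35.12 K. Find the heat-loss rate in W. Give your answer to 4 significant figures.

908.0 W

0.01535/0.03355 = 0.45753
R_total = 0.066 + 7.019 + 0.45753 = 7.5425 m²·K/W
Q = A·ΔT/R = 195 × 35.12 / 7.5425 = 907.97 W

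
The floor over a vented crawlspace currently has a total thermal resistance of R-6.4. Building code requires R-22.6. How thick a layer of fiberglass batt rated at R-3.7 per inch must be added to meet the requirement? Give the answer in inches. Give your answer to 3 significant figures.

ΔR = 22.6 − 6.4 = 16.2 ft²·°F·h/BTU
L = ΔR / (R/in) = 16.2/3.7 = 4.378 in

4.38 in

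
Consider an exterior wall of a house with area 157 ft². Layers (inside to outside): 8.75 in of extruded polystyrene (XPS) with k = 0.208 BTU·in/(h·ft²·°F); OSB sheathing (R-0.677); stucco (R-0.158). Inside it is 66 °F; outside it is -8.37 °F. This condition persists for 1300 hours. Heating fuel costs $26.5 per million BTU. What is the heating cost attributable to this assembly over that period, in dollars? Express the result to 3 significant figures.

8.75/0.208 = 42.07
R_total = 42.07 + 0.677 + 0.158 = 42.9 ft²·°F·h/BTU
Q = 157 × (66 − (-8.37)) / 42.9 = 272.2 BTU/h
E = 272.2 × 1300 = 353800 BTU
Cost = 353800/10⁶ × 26.5 = $9.376

9.38 dollars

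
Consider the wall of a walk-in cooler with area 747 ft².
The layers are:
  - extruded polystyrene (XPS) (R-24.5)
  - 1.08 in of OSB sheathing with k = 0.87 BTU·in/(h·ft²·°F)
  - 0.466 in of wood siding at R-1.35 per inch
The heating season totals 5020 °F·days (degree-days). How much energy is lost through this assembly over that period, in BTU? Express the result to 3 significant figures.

1.08/0.87 = 1.241
0.466 × 1.35 = 0.6291
R_total = 24.5 + 1.241 + 0.6291 = 26.37 ft²·°F·h/BTU
E = A × HDD × 24 / R = 747 × 5020 × 24 / 26.37 = 3413000 BTU

3410000 BTU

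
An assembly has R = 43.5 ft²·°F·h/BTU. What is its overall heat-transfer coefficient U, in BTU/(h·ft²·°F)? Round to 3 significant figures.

U = 1/R = 1/43.5 = 0.02299

0.0230 BTU/(h·ft²·°F)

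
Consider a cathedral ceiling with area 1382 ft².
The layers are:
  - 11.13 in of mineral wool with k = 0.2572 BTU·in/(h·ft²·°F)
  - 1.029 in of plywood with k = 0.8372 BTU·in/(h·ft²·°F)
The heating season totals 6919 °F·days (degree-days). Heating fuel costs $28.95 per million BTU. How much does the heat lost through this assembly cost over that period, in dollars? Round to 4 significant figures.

11.13/0.2572 = 43.274
1.029/0.8372 = 1.2291
R_total = 43.274 + 1.2291 = 44.503 ft²·°F·h/BTU
E = A × HDD × 24 / R = 1382 × 6919 × 24 / 44.503 = 5156700 BTU
Cost = 5156700/10⁶ × 28.95 = $149.29

149.3 dollars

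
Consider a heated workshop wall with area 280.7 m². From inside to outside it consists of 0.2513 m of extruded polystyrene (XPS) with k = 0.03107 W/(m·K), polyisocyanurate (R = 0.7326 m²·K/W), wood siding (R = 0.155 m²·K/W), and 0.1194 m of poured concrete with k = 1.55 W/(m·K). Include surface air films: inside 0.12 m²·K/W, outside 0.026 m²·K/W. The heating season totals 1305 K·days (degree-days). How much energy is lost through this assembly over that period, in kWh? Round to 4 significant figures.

0.2513/0.03107 = 8.0882
0.1194/1.55 = 0.077032
R_total = 0.12 + 8.0882 + 0.7326 + 0.155 + 0.077032 + 0.026 = 9.1988 m²·K/W
E = A × HDD × 24 / R / 1000 = 280.7 × 1305 × 24 / 9.1988 / 1000 = 955.72 kWh

955.7 kWh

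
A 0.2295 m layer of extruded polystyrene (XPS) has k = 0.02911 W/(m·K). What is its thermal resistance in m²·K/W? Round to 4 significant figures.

7.884 m²·K/W

R = L/k = 0.2295/0.02911 = 7.8839 m²·K/W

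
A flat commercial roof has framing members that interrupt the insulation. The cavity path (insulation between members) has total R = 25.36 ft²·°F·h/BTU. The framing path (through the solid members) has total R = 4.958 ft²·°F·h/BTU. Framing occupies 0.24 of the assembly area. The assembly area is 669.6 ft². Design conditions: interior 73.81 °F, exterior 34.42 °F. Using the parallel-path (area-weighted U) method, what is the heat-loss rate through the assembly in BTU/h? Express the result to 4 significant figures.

U_eff = 0.76/25.36 + 0.24/4.958 = 0.029968 + 0.048407 = 0.078375
R_eff = 1/U_eff = 12.759 ft²·°F·h/BTU
Q = 669.6 × (73.81 − 34.42) / 12.759 = 2067.2 BTU/h

2067 BTU/h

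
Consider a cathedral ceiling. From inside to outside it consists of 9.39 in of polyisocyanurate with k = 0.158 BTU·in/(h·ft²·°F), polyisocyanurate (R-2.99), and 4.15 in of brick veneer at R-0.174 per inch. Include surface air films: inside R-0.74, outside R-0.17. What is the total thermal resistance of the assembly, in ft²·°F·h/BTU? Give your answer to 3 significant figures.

64.1 ft²·°F·h/BTU

9.39/0.158 = 59.43
4.15 × 0.174 = 0.7221
R_total = 0.74 + 59.43 + 2.99 + 0.7221 + 0.17 = 64.05 ft²·°F·h/BTU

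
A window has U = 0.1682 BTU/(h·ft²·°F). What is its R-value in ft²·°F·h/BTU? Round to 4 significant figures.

R = 1/U = 1/0.1682 = 5.9453

5.945 ft²·°F·h/BTU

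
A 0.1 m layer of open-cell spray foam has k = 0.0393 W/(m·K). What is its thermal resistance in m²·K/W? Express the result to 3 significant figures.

2.54 m²·K/W

R = L/k = 0.1/0.0393 = 2.545 m²·K/W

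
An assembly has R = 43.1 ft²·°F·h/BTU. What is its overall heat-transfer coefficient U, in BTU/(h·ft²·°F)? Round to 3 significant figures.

0.0232 BTU/(h·ft²·°F)

U = 1/R = 1/43.1 = 0.0232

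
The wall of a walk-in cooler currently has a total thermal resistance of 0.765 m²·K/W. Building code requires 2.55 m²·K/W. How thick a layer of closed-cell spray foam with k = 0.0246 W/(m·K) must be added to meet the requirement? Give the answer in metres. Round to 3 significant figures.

ΔR = 2.55 − 0.765 = 1.785 m²·K/W
L = ΔR × k = 1.785 × 0.0246 = 0.04391 m

0.0439 m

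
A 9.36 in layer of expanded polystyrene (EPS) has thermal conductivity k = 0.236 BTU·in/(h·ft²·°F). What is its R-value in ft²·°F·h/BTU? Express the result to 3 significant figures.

R = L/k = 9.36/0.236 = 39.66 ft²·°F·h/BTU

39.7 ft²·°F·h/BTU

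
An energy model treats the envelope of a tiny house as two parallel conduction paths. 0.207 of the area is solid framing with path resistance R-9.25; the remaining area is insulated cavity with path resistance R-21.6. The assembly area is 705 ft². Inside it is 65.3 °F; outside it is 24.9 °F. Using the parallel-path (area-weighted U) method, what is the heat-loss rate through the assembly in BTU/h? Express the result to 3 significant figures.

1680 BTU/h

U_eff = 0.793/21.6 + 0.207/9.25 = 0.03671 + 0.02238 = 0.05909
R_eff = 1/U_eff = 16.92 ft²·°F·h/BTU
Q = 705 × (65.3 − 24.9) / 16.92 = 1683 BTU/h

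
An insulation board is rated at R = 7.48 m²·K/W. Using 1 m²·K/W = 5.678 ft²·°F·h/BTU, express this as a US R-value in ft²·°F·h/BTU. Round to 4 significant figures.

42.47 ft²·°F·h/BTU

R_US = 7.48 × 5.678 = 42.471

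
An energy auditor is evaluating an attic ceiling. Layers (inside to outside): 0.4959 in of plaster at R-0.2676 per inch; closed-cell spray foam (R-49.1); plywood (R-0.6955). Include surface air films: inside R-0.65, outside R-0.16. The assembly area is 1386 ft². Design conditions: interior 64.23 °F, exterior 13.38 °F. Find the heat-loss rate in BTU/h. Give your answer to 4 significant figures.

0.4959 × 0.2676 = 0.1327
R_total = 0.65 + 0.1327 + 49.1 + 0.6955 + 0.16 = 50.738 ft²·°F·h/BTU
Q = A·ΔT/R = 1386 × (64.23 − 13.38) / 50.738 = 1389.1 BTU/h

1389 BTU/h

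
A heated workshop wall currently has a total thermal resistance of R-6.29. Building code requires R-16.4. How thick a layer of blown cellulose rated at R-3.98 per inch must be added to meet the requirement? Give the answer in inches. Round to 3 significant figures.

ΔR = 16.4 − 6.29 = 10.11 ft²·°F·h/BTU
L = ΔR / (R/in) = 10.11/3.98 = 2.54 in

2.54 in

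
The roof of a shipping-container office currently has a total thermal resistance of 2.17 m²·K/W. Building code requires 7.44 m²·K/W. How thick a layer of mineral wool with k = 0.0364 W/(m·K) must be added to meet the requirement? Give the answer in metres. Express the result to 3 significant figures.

ΔR = 7.44 − 2.17 = 5.27 m²·K/W
L = ΔR × k = 5.27 × 0.0364 = 0.1918 m

0.192 m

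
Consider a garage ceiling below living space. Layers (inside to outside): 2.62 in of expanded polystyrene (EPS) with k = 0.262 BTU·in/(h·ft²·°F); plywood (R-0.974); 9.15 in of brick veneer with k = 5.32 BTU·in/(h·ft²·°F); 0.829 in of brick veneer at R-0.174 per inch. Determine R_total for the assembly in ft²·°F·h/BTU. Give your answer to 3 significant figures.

12.8 ft²·°F·h/BTU

2.62/0.262 = 10
9.15/5.32 = 1.72
0.829 × 0.174 = 0.1442
R_total = 10 + 0.974 + 1.72 + 0.1442 = 12.84 ft²·°F·h/BTU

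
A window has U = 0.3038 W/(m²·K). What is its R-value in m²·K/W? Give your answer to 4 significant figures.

R = 1/U = 1/0.3038 = 3.2916

3.292 m²·K/W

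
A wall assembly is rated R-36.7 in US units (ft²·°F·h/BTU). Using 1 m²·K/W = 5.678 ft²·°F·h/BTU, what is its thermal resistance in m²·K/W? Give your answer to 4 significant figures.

6.464 m²·K/W

R_SI = 36.7/5.678 = 6.4635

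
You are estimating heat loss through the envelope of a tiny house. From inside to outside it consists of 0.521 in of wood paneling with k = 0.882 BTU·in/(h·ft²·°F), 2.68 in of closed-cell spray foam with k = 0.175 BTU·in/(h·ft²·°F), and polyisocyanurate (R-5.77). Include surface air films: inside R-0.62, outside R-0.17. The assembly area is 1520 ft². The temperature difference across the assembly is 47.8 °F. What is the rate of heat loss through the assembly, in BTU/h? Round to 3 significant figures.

3230 BTU/h

0.521/0.882 = 0.5907
2.68/0.175 = 15.31
R_total = 0.62 + 0.5907 + 15.31 + 5.77 + 0.17 = 22.46 ft²·°F·h/BTU
Q = A·ΔT/R = 1520 × 47.8 / 22.46 = 3234 BTU/h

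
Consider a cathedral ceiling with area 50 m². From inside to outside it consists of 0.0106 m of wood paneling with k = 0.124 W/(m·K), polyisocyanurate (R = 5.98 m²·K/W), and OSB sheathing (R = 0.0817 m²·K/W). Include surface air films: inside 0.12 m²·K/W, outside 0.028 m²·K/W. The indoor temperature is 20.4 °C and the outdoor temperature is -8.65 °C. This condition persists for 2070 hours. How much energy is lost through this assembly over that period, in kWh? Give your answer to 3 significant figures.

0.0106/0.124 = 0.08548
R_total = 0.12 + 0.08548 + 5.98 + 0.0817 + 0.028 = 6.295 m²·K/W
Q = 50 × (20.4 − (-8.65)) / 6.295 = 230.7 W
E = 230.7 W × 2070 h / 1000 = 477.6 kWh

478 kWh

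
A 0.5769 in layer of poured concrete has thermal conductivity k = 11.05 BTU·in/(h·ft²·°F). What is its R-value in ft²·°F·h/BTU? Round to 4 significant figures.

R = L/k = 0.5769/11.05 = 0.052208 ft²·°F·h/BTU

0.05221 ft²·°F·h/BTU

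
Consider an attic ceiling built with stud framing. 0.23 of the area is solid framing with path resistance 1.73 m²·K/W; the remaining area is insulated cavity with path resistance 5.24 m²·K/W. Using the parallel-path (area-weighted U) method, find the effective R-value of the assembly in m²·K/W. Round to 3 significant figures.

3.57 m²·K/W

U_eff = 0.77/5.24 + 0.23/1.73 = 0.1469 + 0.1329 = 0.2799
R_eff = 1/U_eff = 3.573 m²·K/W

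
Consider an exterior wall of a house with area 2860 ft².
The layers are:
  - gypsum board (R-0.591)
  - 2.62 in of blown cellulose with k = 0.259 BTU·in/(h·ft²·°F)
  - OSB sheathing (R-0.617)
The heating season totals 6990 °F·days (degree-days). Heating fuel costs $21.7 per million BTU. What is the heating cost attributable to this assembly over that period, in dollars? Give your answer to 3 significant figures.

919 dollars

2.62/0.259 = 10.12
R_total = 0.591 + 10.12 + 0.617 = 11.32 ft²·°F·h/BTU
E = A × HDD × 24 / R = 2860 × 6990 × 24 / 11.32 = 42370000 BTU
Cost = 42370000/10⁶ × 21.7 = $919.4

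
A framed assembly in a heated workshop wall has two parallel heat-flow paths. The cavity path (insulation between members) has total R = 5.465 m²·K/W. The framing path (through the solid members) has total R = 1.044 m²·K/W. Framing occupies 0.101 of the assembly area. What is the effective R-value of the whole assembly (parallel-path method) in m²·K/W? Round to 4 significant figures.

3.828 m²·K/W

U_eff = 0.899/5.465 + 0.101/1.044 = 0.1645 + 0.096743 = 0.26124
R_eff = 1/U_eff = 3.8278 m²·K/W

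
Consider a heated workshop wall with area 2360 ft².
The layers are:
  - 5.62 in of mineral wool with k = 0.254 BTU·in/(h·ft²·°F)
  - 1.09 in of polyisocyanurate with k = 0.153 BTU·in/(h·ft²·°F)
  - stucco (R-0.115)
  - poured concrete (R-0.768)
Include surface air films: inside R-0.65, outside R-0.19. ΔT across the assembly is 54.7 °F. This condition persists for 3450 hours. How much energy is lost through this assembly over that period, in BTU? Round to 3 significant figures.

14400000 BTU

5.62/0.254 = 22.13
1.09/0.153 = 7.124
R_total = 0.65 + 22.13 + 7.124 + 0.115 + 0.768 + 0.19 = 30.97 ft²·°F·h/BTU
Q = 2360 × 54.7 / 30.97 = 4168 BTU/h
E = 4168 × 3450 = 14380000 BTU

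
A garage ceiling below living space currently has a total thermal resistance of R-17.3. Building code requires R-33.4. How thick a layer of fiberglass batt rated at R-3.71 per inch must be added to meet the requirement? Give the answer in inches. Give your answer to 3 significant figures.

4.34 in

ΔR = 33.4 − 17.3 = 16.1 ft²·°F·h/BTU
L = ΔR / (R/in) = 16.1/3.71 = 4.34 in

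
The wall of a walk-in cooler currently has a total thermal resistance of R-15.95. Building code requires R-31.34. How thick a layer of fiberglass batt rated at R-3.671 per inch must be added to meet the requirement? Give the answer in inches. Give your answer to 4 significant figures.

ΔR = 31.34 − 15.95 = 15.39 ft²·°F·h/BTU
L = ΔR / (R/in) = 15.39/3.671 = 4.1923 in

4.192 in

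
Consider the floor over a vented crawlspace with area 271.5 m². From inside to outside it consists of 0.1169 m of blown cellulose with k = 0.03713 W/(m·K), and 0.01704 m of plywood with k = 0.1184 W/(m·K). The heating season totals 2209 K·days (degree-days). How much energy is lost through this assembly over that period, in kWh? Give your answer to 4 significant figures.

0.1169/0.03713 = 3.1484
0.01704/0.1184 = 0.14392
R_total = 3.1484 + 0.14392 = 3.2923 m²·K/W
E = A × HDD × 24 / R / 1000 = 271.5 × 2209 × 24 / 3.2923 / 1000 = 4372 kWh

4372 kWh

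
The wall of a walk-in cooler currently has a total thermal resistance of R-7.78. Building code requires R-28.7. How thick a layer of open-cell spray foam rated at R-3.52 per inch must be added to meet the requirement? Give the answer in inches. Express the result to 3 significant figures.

5.94 in

ΔR = 28.7 − 7.78 = 20.92 ft²·°F·h/BTU
L = ΔR / (R/in) = 20.92/3.52 = 5.943 in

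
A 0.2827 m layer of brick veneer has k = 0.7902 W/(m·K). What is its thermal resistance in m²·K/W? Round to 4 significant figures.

R = L/k = 0.2827/0.7902 = 0.35776 m²·K/W

0.3578 m²·K/W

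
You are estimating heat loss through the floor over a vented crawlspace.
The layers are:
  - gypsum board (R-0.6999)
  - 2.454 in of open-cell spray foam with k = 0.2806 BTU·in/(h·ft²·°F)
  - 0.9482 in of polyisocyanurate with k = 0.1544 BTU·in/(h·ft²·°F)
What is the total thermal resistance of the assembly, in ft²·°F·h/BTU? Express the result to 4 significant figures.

2.454/0.2806 = 8.7455
0.9482/0.1544 = 6.1412
R_total = 0.6999 + 8.7455 + 6.1412 = 15.587 ft²·°F·h/BTU

15.59 ft²·°F·h/BTU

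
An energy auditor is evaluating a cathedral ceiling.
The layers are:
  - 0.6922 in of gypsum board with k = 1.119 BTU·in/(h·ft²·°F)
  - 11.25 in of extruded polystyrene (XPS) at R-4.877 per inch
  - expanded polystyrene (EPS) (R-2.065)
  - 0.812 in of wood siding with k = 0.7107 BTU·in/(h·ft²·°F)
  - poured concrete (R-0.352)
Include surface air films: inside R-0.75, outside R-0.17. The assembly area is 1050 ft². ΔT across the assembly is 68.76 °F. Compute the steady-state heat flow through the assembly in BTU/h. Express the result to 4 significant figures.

1204 BTU/h

0.6922/1.119 = 0.61859
11.25 × 4.877 = 54.866
0.812/0.7107 = 1.1425
R_total = 0.75 + 0.61859 + 54.866 + 2.065 + 1.1425 + 0.352 + 0.17 = 59.964 ft²·°F·h/BTU
Q = A·ΔT/R = 1050 × 68.76 / 59.964 = 1204 BTU/h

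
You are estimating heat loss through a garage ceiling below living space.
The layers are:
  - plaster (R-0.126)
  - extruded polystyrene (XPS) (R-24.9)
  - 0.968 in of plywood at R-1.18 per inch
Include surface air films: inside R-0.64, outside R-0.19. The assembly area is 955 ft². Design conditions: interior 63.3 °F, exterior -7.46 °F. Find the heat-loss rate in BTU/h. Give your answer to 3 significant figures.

2500 BTU/h

0.968 × 1.18 = 1.142
R_total = 0.64 + 0.126 + 24.9 + 1.142 + 0.19 = 27 ft²·°F·h/BTU
Q = A·ΔT/R = 955 × (63.3 − (-7.46)) / 27 = 2503 BTU/h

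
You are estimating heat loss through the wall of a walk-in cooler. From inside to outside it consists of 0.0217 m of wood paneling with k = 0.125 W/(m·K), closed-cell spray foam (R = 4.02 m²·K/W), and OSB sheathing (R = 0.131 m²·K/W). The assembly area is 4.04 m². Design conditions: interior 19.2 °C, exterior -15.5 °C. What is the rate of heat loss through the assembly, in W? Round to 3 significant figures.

0.0217/0.125 = 0.1736
R_total = 0.1736 + 4.02 + 0.131 = 4.325 m²·K/W
Q = A·ΔT/R = 4.04 × (19.2 − (-15.5)) / 4.325 = 32.42 W

32.4 W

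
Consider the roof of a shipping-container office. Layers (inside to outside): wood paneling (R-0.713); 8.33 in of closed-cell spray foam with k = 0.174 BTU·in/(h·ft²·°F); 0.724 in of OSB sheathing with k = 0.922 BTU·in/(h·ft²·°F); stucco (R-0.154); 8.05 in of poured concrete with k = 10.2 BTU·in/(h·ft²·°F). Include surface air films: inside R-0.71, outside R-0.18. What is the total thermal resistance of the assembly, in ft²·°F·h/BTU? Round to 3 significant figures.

8.33/0.174 = 47.87
0.724/0.922 = 0.7852
8.05/10.2 = 0.7892
R_total = 0.71 + 0.713 + 47.87 + 0.7852 + 0.154 + 0.7892 + 0.18 = 51.21 ft²·°F·h/BTU

51.2 ft²·°F·h/BTU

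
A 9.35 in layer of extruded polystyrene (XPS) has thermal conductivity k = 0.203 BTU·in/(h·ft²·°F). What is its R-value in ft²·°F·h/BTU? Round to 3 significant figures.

46.1 ft²·°F·h/BTU

R = L/k = 9.35/0.203 = 46.06 ft²·°F·h/BTU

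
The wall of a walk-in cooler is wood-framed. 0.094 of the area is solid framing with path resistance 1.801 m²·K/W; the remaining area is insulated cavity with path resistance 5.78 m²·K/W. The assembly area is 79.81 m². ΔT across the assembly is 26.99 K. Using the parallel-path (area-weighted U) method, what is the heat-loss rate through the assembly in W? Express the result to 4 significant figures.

450.1 W

U_eff = 0.906/5.78 + 0.094/1.801 = 0.15675 + 0.052193 = 0.20894
R_eff = 1/U_eff = 4.786 m²·K/W
Q = 79.81 × 26.99 / 4.786 = 450.07 W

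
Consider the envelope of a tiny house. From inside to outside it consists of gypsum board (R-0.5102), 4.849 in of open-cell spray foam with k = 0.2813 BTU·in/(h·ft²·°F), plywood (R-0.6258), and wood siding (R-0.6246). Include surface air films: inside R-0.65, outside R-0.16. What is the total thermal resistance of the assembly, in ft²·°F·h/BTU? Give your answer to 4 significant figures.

19.81 ft²·°F·h/BTU

4.849/0.2813 = 17.238
R_total = 0.65 + 0.5102 + 17.238 + 0.6258 + 0.6246 + 0.16 = 19.808 ft²·°F·h/BTU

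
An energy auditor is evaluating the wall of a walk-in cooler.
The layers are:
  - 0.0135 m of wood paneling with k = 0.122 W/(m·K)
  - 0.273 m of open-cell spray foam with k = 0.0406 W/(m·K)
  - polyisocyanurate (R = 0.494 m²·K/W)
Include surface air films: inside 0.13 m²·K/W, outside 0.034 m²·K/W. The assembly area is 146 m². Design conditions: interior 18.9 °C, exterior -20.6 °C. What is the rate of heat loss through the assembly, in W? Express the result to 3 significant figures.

0.0135/0.122 = 0.1107
0.273/0.0406 = 6.724
R_total = 0.13 + 0.1107 + 6.724 + 0.494 + 0.034 = 7.493 m²·K/W
Q = A·ΔT/R = 146 × (18.9 − (-20.6)) / 7.493 = 769.7 W

770 W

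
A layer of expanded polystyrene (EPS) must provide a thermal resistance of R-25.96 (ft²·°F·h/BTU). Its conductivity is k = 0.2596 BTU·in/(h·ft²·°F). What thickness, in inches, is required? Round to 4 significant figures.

6.739 in

L = R × k = 25.96 × 0.2596 = 6.7392 in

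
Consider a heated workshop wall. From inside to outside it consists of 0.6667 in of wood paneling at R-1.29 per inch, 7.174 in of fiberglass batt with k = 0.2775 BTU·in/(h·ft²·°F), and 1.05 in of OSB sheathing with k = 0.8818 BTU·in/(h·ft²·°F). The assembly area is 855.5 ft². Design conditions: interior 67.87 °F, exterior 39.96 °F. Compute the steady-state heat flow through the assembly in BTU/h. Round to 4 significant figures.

0.6667 × 1.29 = 0.86004
7.174/0.2775 = 25.852
1.05/0.8818 = 1.1907
R_total = 0.86004 + 25.852 + 1.1907 = 27.903 ft²·°F·h/BTU
Q = A·ΔT/R = 855.5 × (67.87 − 39.96) / 27.903 = 855.71 BTU/h

855.7 BTU/h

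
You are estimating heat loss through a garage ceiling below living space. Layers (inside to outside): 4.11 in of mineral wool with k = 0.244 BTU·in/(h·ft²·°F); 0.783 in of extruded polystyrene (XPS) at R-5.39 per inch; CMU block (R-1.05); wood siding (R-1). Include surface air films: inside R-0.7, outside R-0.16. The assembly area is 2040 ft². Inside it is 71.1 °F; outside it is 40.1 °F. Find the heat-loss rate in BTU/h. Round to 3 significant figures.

2640 BTU/h

4.11/0.244 = 16.84
0.783 × 5.39 = 4.22
R_total = 0.7 + 16.84 + 4.22 + 1.05 + 1 + 0.16 = 23.97 ft²·°F·h/BTU
Q = A·ΔT/R = 2040 × (71.1 − 40.1) / 23.97 = 2638 BTU/h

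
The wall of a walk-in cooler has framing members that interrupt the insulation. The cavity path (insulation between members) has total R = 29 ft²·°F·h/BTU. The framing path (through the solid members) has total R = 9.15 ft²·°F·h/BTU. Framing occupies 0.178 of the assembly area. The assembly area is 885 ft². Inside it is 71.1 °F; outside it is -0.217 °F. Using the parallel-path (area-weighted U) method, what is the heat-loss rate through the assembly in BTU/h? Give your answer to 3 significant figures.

U_eff = 0.822/29 + 0.178/9.15 = 0.02834 + 0.01945 = 0.0478
R_eff = 1/U_eff = 20.92 ft²·°F·h/BTU
Q = 885 × (71.1 − (-0.217)) / 20.92 = 3017 BTU/h

3020 BTU/h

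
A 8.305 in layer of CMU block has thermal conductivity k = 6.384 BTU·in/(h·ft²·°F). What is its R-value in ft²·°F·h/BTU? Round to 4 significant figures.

1.301 ft²·°F·h/BTU

R = L/k = 8.305/6.384 = 1.3009 ft²·°F·h/BTU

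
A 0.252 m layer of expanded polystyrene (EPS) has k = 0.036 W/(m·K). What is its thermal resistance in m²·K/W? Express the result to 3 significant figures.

7.00 m²·K/W

R = L/k = 0.252/0.036 = 7 m²·K/W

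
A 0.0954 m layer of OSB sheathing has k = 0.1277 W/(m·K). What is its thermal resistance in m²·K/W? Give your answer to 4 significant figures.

0.7471 m²·K/W

R = L/k = 0.0954/0.1277 = 0.74706 m²·K/W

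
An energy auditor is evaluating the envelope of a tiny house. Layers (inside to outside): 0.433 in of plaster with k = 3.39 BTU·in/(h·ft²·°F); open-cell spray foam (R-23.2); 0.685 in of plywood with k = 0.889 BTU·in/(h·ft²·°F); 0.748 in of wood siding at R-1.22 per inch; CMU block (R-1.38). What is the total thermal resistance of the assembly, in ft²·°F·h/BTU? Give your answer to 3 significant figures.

26.4 ft²·°F·h/BTU

0.433/3.39 = 0.1277
0.685/0.889 = 0.7705
0.748 × 1.22 = 0.9126
R_total = 0.1277 + 23.2 + 0.7705 + 0.9126 + 1.38 = 26.39 ft²·°F·h/BTU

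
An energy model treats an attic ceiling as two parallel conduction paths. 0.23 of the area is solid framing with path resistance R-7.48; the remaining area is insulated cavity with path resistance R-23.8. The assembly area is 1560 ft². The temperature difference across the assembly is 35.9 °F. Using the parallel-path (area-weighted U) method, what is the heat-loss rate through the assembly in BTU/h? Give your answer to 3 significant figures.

3530 BTU/h

U_eff = 0.77/23.8 + 0.23/7.48 = 0.03235 + 0.03075 = 0.0631
R_eff = 1/U_eff = 15.85 ft²·°F·h/BTU
Q = 1560 × 35.9 / 15.85 = 3534 BTU/h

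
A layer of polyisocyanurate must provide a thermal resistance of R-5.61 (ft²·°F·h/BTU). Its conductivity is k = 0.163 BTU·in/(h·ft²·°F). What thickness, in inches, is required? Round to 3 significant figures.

0.914 in

L = R × k = 5.61 × 0.163 = 0.9144 in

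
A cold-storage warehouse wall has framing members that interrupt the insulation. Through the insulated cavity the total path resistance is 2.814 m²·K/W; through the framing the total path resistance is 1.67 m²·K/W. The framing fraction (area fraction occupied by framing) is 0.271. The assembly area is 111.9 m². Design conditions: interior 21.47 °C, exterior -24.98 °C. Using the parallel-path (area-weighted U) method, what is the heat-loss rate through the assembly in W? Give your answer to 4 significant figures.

2190 W

U_eff = 0.729/2.814 + 0.271/1.67 = 0.25906 + 0.16228 = 0.42134
R_eff = 1/U_eff = 2.3734 m²·K/W
Q = 111.9 × (21.47 − (-24.98)) / 2.3734 = 2190 W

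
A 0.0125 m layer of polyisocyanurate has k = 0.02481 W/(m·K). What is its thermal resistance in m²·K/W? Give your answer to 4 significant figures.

R = L/k = 0.0125/0.02481 = 0.50383 m²·K/W

0.5038 m²·K/W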